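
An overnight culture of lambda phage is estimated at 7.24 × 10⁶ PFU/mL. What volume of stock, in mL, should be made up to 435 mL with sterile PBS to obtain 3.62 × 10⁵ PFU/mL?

21.8 mL

V₁ = C₂V₂/C₁ = 3.62 × 10⁵ × 435 / 7.24 × 10⁶ = 21.8 mL.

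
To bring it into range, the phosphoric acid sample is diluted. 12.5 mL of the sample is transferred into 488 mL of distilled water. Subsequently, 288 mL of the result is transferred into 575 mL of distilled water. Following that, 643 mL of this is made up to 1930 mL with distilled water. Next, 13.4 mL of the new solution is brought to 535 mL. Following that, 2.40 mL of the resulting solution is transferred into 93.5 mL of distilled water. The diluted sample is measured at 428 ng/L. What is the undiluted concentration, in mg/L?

Overall dilution factor = 40.04 × 2.997 × 3.002 × 39.93 × 39.96 = 5.75 × 10⁵.
Original = 428 ng/L × 5.75 × 10⁵ = 2.46 × 10⁸ ng/L = 246 mg/L.

246 mg/L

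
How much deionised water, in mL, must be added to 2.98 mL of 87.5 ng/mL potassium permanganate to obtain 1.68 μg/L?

1.68 μg/L = 1.68 ng/mL.
V₂ = C₁V₁/C₂ = 87.5 × 2.98 / 1.68 = 155 mL.
Diluent to add = V₂ − V₁ = 155 − 2.98 = 152 mL.

152 mL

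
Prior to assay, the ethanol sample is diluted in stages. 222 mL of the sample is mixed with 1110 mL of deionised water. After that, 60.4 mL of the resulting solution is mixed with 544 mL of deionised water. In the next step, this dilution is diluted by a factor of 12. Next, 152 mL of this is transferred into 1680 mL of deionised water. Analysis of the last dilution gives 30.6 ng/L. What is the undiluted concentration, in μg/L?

266 μg/L

Overall dilution factor = 6 × 10.01 × 12 × 12.05 = 8684.
Original = 30.6 ng/L × 8684 = 2.66 × 10⁵ ng/L = 266 μg/L.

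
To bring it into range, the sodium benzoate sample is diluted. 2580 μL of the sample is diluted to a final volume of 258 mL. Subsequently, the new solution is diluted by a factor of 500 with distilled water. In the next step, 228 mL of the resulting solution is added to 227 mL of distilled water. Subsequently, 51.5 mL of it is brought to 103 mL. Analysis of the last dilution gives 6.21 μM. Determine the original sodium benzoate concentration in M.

Overall dilution factor = 100 × 500 × 1.996 × 2 = 2.00 × 10⁵.
Original = 6.21 μM × 2.00 × 10⁵ = 1.24 × 10⁶ μM = 1.24 M.

1.24 M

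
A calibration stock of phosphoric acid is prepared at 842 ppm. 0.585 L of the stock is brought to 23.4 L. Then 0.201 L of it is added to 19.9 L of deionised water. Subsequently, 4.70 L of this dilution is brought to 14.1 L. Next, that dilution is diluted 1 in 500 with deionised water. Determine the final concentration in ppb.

0.140 ppb

Overall dilution factor = 40 × 100.0 × 3 × 500 = 6.00 × 10⁶.
842 ppm / 6.00 × 10⁶ = 1.40 × 10⁻⁴ ppm = 0.140 ppb.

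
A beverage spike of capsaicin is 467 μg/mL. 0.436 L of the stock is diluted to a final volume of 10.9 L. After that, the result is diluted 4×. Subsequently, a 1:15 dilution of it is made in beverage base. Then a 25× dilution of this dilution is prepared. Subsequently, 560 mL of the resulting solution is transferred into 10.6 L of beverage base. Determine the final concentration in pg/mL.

625 pg/mL

Overall dilution factor = 25 × 4 × 15 × 25 × 19.93 = 7.47 × 10⁵.
467 μg/mL / 7.47 × 10⁵ = 6.25 × 10⁻⁴ μg/mL = 625 pg/mL.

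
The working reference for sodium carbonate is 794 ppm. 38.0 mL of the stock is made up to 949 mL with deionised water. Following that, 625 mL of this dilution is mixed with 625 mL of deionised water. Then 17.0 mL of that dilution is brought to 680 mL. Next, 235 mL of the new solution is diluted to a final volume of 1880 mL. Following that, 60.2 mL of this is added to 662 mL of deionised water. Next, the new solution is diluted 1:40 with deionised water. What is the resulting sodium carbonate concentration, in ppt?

Overall dilution factor = 24.97 × 2 × 40 × 8 × 12.00 × 40 = 7.67 × 10⁶.
794 ppm / 7.67 × 10⁶ = 1.04 × 10⁻⁴ ppm = 104 ppt.

104 ppt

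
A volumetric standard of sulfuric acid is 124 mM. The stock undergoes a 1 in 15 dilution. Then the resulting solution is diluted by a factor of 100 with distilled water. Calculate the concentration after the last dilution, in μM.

82.7 μM

Overall dilution factor = 15 × 100 = 1500.
124 mM / 1500 = 0.0827 mM = 82.7 μM.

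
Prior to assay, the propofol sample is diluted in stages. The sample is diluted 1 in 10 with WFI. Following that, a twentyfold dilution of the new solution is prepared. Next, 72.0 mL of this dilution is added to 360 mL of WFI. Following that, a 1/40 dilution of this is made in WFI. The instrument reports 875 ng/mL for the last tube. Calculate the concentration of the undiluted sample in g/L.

Overall dilution factor = 10 × 20 × 6 × 40 = 4.80 × 10⁴.
Original = 875 ng/mL × 4.80 × 10⁴ = 4.20 × 10⁷ ng/mL = 42.0 g/L.

42.0 g/L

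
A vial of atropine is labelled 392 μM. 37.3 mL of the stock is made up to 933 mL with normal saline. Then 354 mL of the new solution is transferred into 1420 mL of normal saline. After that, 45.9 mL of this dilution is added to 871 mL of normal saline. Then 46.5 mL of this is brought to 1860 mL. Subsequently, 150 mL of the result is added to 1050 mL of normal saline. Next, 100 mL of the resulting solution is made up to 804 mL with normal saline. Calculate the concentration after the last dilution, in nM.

0.0608 nM

Overall dilution factor = 25.01 × 5.011 × 19.98 × 40 × 8 × 8.040 = 6.44 × 10⁶.
392 μM / 6.44 × 10⁶ = 6.08 × 10⁻⁵ μM = 0.0608 nM.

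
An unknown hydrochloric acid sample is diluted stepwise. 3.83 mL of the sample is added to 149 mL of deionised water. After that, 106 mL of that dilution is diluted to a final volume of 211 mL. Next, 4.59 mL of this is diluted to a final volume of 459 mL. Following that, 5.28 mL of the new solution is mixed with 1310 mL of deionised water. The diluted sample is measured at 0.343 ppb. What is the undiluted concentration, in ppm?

Overall dilution factor = 39.90 × 1.991 × 100 × 249.1 = 1.98 × 10⁶.
Original = 0.343 ppb × 1.98 × 10⁶ = 6.79 × 10⁵ ppb = 679 ppm.

679 ppm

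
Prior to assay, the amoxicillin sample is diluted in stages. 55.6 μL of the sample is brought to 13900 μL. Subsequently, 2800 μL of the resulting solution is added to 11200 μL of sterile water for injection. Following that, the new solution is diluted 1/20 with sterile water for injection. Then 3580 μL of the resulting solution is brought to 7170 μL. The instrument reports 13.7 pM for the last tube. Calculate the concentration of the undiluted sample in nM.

686 nM

Overall dilution factor = 250 × 5 × 20 × 2.003 = 5.01 × 10⁴.
Original = 13.7 pM × 5.01 × 10⁴ = 6.86 × 10⁵ pM = 686 nM.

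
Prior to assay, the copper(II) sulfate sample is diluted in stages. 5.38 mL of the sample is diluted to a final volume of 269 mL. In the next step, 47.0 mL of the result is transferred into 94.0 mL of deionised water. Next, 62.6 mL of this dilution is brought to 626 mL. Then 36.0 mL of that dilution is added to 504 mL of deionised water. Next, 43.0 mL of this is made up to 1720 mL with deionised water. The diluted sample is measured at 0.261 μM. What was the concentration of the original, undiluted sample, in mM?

Overall dilution factor = 50 × 3 × 10 × 15 × 40 = 9.00 × 10⁵.
Original = 0.261 μM × 9.00 × 10⁵ = 2.35 × 10⁵ μM = 235 mM.

235 mM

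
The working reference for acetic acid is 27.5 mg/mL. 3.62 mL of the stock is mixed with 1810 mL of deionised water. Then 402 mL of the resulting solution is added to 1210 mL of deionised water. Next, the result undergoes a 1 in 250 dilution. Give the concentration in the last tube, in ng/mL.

54.8 ng/mL

Overall dilution factor = 501 × 4.010 × 250 = 5.02 × 10⁵.
27.5 mg/mL / 5.02 × 10⁵ = 5.48 × 10⁻⁵ mg/mL = 54.8 ng/mL.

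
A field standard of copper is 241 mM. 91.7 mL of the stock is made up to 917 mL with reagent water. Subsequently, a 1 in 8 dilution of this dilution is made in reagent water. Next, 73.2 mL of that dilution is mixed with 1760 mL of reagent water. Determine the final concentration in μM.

Overall dilution factor = 10 × 8 × 25.04 = 2003.
241 mM / 2003 = 0.120 mM = 120 μM.

120 μM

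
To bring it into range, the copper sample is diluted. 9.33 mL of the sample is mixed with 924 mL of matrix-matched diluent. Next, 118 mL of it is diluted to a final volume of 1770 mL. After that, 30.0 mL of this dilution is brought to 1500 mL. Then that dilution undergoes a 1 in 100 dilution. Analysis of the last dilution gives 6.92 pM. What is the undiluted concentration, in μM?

51.9 μM

Overall dilution factor = 100.0 × 15 × 50 × 100 = 7.50 × 10⁶.
Original = 6.92 pM × 7.50 × 10⁶ = 5.19 × 10⁷ pM = 51.9 μM.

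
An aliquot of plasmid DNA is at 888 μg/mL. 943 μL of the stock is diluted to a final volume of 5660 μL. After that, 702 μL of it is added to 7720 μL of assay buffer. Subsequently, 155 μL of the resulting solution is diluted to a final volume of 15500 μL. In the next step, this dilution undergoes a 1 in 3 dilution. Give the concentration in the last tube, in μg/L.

Overall dilution factor = 6.002 × 12.00 × 100 × 3 = 2.16 × 10⁴.
888 μg/mL / 2.16 × 10⁴ = 0.0411 μg/mL = 41.1 μg/L.

41.1 μg/L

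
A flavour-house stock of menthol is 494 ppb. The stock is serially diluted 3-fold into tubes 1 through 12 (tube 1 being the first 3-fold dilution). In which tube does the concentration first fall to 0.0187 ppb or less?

tube 10

Tube n has concentration 494 ppb / 3ⁿ.
Need 3ⁿ ≥ 494 ppb / 0.0187 ppb = 2.64 × 10⁴, so n ≥ 9.27.
First such tube: n = 10.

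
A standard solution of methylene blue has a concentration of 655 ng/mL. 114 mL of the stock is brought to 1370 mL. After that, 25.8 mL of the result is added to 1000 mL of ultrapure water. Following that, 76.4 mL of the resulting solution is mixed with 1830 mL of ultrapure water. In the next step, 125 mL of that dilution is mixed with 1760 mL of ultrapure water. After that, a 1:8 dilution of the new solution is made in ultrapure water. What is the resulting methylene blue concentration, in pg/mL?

0.455 pg/mL

Overall dilution factor = 12.02 × 39.76 × 24.95 × 15.08 × 8 = 1.44 × 10⁶.
655 ng/mL / 1.44 × 10⁶ = 4.55 × 10⁻⁴ ng/mL = 0.455 pg/mL.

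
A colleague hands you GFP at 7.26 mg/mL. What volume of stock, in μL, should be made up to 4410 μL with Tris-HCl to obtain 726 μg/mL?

726 μg/mL = 0.726 mg/mL.
V₁ = C₂V₂/C₁ = 0.726 × 4410 / 7.26 = 441 μL.

441 μL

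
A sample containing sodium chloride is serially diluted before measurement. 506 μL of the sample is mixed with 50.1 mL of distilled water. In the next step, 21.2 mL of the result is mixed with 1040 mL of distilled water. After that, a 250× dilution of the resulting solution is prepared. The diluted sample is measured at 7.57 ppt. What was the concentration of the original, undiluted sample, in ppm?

9.47 ppm

Overall dilution factor = 100.0 × 50.06 × 250 = 1.25 × 10⁶.
Original = 7.57 ppt × 1.25 × 10⁶ = 9.47 × 10⁶ ppt = 9.47 ppm.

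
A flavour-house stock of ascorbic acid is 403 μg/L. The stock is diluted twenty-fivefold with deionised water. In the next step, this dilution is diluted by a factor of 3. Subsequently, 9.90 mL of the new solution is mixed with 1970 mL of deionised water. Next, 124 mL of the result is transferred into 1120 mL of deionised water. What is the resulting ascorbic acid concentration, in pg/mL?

Overall dilution factor = 25 × 3 × 200.0 × 10.03 = 1.50 × 10⁵.
403 μg/L / 1.50 × 10⁵ = 2.68 × 10⁻³ μg/L = 2.68 pg/mL.

2.68 pg/mL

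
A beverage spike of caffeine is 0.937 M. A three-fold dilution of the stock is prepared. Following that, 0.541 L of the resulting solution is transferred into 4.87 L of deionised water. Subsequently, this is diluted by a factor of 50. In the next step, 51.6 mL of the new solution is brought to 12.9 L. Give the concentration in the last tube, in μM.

Overall dilution factor = 3 × 10.00 × 50 × 250 = 3.75 × 10⁵.
0.937 M / 3.75 × 10⁵ = 2.50 × 10⁻⁶ M = 2.50 μM.

2.50 μM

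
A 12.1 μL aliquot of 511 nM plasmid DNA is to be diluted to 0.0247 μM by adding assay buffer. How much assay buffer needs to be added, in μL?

238 μL

0.0247 μM = 24.7 nM.
V₂ = C₁V₁/C₂ = 511 × 12.1 / 24.7 = 250 μL.
Diluent to add = V₂ − V₁ = 250 − 12.1 = 238 μL.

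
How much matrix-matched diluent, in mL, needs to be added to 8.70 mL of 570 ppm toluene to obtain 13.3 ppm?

364 mL

V₂ = C₁V₁/C₂ = 570 × 8.70 / 13.3 = 373 mL.
Diluent to add = V₂ − V₁ = 373 − 8.70 = 364 mL.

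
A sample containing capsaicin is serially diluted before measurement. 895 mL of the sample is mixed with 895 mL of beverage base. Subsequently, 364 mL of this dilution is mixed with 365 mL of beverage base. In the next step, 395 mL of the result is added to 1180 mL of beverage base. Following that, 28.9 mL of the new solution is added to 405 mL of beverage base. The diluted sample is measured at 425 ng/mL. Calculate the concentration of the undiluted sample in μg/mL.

Overall dilution factor = 2 × 2.003 × 3.987 × 15.01 = 240.
Original = 425 ng/mL × 240 = 1.02 × 10⁵ ng/mL = 102 μg/mL.

102 μg/mL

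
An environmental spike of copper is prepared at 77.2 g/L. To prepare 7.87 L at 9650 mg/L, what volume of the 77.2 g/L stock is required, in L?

0.984 L

9650 mg/L = 9.65 g/L.
V₁ = C₂V₂/C₁ = 9.65 × 7.87 / 77.2 = 0.984 L.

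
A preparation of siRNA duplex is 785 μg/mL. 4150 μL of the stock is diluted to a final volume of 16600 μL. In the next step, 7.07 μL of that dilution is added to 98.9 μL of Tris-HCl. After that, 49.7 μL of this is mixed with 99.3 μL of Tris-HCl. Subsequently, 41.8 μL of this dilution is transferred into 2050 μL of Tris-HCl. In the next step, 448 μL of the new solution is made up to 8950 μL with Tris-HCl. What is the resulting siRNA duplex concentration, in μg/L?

Overall dilution factor = 4 × 14.99 × 2.998 × 50.04 × 19.98 = 1.80 × 10⁵.
785 μg/mL / 1.80 × 10⁵ = 4.37 × 10⁻³ μg/mL = 4.37 μg/L.

4.37 μg/L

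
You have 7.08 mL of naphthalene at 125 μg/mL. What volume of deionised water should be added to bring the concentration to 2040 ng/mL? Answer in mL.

427 mL

2040 ng/mL = 2.04 μg/mL.
V₂ = C₁V₁/C₂ = 125 × 7.08 / 2.04 = 434 mL.
Diluent to add = V₂ − V₁ = 434 − 7.08 = 427 mL.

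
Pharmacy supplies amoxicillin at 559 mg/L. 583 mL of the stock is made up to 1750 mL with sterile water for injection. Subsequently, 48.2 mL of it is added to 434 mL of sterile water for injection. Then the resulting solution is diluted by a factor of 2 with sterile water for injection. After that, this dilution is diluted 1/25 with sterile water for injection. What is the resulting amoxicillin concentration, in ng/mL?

Overall dilution factor = 3.002 × 10.00 × 2 × 25 = 1501.
559 mg/L / 1501 = 0.372 mg/L = 372 ng/mL.

372 ng/mL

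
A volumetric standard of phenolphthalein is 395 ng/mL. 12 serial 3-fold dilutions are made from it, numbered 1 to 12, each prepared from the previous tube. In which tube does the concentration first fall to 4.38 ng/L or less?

tube 11

Tube n has concentration 395 ng/mL / 3ⁿ.
Need 3ⁿ ≥ 395 ng/mL / 4.38 ng/L = 9.02 × 10⁴, so n ≥ 10.39.
First such tube: n = 11.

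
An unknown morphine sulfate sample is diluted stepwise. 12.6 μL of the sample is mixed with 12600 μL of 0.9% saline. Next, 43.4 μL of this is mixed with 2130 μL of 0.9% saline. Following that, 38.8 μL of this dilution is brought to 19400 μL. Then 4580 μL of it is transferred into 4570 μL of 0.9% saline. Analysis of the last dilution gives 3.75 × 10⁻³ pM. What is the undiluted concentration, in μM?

0.188 μM

Overall dilution factor = 1001 × 50.08 × 500 × 1.998 = 5.01 × 10⁷.
Original = 3.75 × 10⁻³ pM × 5.01 × 10⁷ = 1.88 × 10⁵ pM = 0.188 μM.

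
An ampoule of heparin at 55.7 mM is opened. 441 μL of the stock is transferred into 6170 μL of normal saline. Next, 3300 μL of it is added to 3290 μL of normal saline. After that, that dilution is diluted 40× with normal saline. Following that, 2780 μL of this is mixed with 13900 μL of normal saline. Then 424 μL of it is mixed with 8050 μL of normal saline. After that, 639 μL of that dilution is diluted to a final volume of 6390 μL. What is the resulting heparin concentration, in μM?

0.0388 μM

Overall dilution factor = 14.99 × 1.997 × 40 × 6 × 19.99 × 10 = 1.44 × 10⁶.
55.7 mM / 1.44 × 10⁶ = 3.88 × 10⁻⁵ mM = 0.0388 μM.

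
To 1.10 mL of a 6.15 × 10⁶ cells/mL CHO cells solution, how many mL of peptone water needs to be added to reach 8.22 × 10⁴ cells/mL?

V₂ = C₁V₁/C₂ = 6.15 × 10⁶ × 1.10 / 8.22 × 10⁴ = 82.3 mL.
Diluent to add = V₂ − V₁ = 82.3 − 1.10 = 81.2 mL.

81.2 mL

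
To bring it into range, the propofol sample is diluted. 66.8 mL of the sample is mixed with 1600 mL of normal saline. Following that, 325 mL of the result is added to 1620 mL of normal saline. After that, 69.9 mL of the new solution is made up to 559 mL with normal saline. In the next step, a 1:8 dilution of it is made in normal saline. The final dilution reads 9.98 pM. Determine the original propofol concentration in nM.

Overall dilution factor = 24.95 × 5.985 × 7.997 × 8 = 9554.
Original = 9.98 pM × 9554 = 9.53 × 10⁴ pM = 95.3 nM.

95.3 nM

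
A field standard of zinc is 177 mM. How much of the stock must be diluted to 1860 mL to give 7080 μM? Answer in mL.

7080 μM = 7.08 mM.
V₁ = C₂V₂/C₁ = 7.08 × 1860 / 177 = 74.4 mL.

74.4 mL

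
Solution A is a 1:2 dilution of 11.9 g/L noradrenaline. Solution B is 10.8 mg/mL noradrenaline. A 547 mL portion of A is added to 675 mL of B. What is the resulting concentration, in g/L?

8.63 g/L

C_A = 11.9 g/L / 2 = 5.95 g/L.
C_B = 10.8 mg/mL = 10.8 g/L.
C_mix = (C_A·V_A + C_B·V_B)/(V_A + V_B) = (5.95×547 + 10.8×675) / 1222 = 8.63 g/L.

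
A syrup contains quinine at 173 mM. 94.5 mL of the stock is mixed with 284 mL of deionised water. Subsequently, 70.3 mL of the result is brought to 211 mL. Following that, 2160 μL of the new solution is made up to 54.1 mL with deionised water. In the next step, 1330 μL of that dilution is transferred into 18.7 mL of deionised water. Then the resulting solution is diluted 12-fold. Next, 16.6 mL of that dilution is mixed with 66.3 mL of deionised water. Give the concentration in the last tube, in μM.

0.637 μM

Overall dilution factor = 4.005 × 3.001 × 25.05 × 15.06 × 12 × 4.994 = 2.72 × 10⁵.
173 mM / 2.72 × 10⁵ = 6.37 × 10⁻⁴ mM = 0.637 μM.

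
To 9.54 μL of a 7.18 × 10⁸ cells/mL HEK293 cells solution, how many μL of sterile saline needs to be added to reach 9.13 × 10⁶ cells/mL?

V₂ = C₁V₁/C₂ = 7.18 × 10⁸ × 9.54 / 9.13 × 10⁶ = 750 μL.
Diluent to add = V₂ − V₁ = 750 − 9.54 = 741 μL.

741 μL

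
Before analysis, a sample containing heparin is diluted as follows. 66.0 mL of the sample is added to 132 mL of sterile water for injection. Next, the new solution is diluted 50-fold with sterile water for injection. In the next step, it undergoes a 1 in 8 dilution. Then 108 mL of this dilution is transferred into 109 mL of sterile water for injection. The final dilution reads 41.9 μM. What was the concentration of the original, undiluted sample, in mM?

101 mM

Overall dilution factor = 3 × 50 × 8 × 2.009 = 2411.
Original = 41.9 μM × 2411 = 1.01 × 10⁵ μM = 101 mM.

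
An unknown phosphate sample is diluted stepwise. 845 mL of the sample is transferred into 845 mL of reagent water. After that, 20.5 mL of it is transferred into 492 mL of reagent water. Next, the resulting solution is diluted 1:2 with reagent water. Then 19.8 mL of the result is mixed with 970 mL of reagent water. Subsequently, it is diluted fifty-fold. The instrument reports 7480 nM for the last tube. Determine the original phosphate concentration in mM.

Overall dilution factor = 2 × 25 × 2 × 49.99 × 50 = 2.50 × 10⁵.
Original = 7480 nM × 2.50 × 10⁵ = 1.87 × 10⁹ nM = 1870 mM.

1870 mM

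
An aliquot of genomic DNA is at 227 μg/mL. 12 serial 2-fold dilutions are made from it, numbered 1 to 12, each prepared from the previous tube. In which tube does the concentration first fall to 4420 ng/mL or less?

tube 6

Tube n has concentration 227 μg/mL / 2ⁿ.
Need 2ⁿ ≥ 227 μg/mL / 4420 ng/mL = 51.4, so n ≥ 5.68.
First such tube: n = 6.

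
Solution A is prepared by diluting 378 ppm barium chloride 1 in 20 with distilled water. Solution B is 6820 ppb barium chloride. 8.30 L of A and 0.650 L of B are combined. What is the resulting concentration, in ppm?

18.0 ppm

C_A = 378 ppm / 20 = 18.9 ppm.
C_B = 6820 ppb = 6.82 ppm.
C_mix = (C_A·V_A + C_B·V_B)/(V_A + V_B) = (18.9×8.30 + 6.82×0.650) / 8.950 = 18.0 ppm.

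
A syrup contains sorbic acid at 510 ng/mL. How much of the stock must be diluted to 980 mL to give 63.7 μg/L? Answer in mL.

63.7 μg/L = 63.7 ng/mL.
V₁ = C₂V₂/C₁ = 63.7 × 980 / 510 = 122 mL.

122 mL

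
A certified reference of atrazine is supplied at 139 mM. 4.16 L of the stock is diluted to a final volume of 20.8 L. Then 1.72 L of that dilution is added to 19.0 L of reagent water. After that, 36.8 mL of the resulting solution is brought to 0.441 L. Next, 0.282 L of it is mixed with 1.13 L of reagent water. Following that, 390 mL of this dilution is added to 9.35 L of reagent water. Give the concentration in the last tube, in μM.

1.54 μM

Overall dilution factor = 5 × 12.05 × 11.98 × 5.007 × 24.97 = 9.03 × 10⁴.
139 mM / 9.03 × 10⁴ = 1.54 × 10⁻³ mM = 1.54 μM.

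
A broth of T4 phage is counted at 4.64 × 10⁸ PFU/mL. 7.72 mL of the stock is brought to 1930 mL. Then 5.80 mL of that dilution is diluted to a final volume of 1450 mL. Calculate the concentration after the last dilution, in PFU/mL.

7420 PFU/mL

Overall dilution factor = 250 × 250 = 6.25 × 10⁴.
4.64 × 10⁸ PFU/mL / 6.25 × 10⁴ = 7420 PFU/mL.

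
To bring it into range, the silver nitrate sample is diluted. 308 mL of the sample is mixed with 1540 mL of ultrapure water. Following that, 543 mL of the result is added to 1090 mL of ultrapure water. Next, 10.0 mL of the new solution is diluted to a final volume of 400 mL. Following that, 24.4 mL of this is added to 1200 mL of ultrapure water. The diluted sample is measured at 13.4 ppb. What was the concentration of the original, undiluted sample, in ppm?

Overall dilution factor = 6 × 3.007 × 40 × 50.18 = 3.62 × 10⁴.
Original = 13.4 ppb × 3.62 × 10⁴ = 4.85 × 10⁵ ppb = 485 ppm.

485 ppm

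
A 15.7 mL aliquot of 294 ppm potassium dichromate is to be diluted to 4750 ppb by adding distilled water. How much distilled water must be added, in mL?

956 mL

4750 ppb = 4.75 ppm.
V₂ = C₁V₁/C₂ = 294 × 15.7 / 4.75 = 972 mL.
Diluent to add = V₂ − V₁ = 972 − 15.7 = 956 mL.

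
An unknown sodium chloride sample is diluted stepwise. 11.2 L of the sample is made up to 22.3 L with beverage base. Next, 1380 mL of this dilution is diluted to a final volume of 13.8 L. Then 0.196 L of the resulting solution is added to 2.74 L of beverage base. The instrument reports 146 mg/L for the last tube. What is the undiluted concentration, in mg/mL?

43.5 mg/mL

Overall dilution factor = 1.991 × 10 × 14.98 = 298.
Original = 146 mg/L × 298 = 4.35 × 10⁴ mg/L = 43.5 mg/mL.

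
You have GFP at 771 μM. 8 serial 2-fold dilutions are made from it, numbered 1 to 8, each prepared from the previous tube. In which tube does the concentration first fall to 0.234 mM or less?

Tube n has concentration 771 μM / 2ⁿ.
Need 2ⁿ ≥ 771 μM / 0.234 mM = 3.29, so n ≥ 1.72.
First such tube: n = 2.

tube 2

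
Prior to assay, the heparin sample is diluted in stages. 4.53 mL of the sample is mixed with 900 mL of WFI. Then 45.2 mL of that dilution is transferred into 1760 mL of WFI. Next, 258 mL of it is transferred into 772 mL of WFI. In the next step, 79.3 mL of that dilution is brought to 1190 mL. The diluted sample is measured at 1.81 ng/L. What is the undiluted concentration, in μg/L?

865 μg/L

Overall dilution factor = 199.7 × 39.94 × 3.992 × 15.01 = 4.78 × 10⁵.
Original = 1.81 ng/L × 4.78 × 10⁵ = 8.65 × 10⁵ ng/L = 865 μg/L.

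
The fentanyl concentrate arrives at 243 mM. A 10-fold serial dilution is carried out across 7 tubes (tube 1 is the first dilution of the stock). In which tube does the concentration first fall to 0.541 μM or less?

tube 6

Tube n has concentration 243 mM / 10ⁿ.
Need 10ⁿ ≥ 243 mM / 0.541 μM = 4.49 × 10⁵, so n ≥ 5.65.
First such tube: n = 6.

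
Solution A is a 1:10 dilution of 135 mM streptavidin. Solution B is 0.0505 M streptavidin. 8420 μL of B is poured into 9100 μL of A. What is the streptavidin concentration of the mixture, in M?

0.0313 M

C_A = 135 mM / 10 = 13.5 mM.
C_B = 0.0505 M = 50.5 mM.
C_mix = (C_A·V_A + C_B·V_B)/(V_A + V_B) = (13.5×9100 + 50.5×8420) / 17520 = 31.3 mM = 0.0313 M.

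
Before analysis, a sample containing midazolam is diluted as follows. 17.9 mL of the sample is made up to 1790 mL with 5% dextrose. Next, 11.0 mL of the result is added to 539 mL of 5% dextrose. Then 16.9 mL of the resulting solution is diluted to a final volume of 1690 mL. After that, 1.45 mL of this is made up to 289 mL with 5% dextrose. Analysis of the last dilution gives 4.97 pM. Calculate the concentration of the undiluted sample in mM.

Overall dilution factor = 100 × 50 × 100 × 199.3 = 9.97 × 10⁷.
Original = 4.97 pM × 9.97 × 10⁷ = 4.95 × 10⁸ pM = 0.495 mM.

0.495 mM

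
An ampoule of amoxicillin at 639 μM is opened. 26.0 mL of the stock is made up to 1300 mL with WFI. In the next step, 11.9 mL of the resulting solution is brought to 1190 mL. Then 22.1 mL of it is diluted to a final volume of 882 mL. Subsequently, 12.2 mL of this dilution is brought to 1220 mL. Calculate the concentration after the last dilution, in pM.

32.0 pM

Overall dilution factor = 50 × 100 × 39.91 × 100 = 2.00 × 10⁷.
639 μM / 2.00 × 10⁷ = 3.20 × 10⁻⁵ μM = 32.0 pM.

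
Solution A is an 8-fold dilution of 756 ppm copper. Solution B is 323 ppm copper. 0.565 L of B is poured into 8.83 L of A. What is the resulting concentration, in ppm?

108 ppm

C_A = 756 ppm / 8 = 94.5 ppm.
C_mix = (C_A·V_A + C_B·V_B)/(V_A + V_B) = (94.5×8.83 + 323×0.565) / 9.395 = 108 ppm.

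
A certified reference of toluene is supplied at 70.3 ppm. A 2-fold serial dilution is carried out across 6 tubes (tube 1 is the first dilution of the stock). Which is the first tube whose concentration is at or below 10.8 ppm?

tube 3

Tube n has concentration 70.3 ppm / 2ⁿ.
Need 2ⁿ ≥ 70.3 ppm / 10.8 ppm = 6.51, so n ≥ 2.70.
First such tube: n = 3.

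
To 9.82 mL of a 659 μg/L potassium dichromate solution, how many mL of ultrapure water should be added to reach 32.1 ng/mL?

192 mL

32.1 ng/mL = 32.1 μg/L.
V₂ = C₁V₁/C₂ = 659 × 9.82 / 32.1 = 202 mL.
Diluent to add = V₂ − V₁ = 202 − 9.82 = 192 mL.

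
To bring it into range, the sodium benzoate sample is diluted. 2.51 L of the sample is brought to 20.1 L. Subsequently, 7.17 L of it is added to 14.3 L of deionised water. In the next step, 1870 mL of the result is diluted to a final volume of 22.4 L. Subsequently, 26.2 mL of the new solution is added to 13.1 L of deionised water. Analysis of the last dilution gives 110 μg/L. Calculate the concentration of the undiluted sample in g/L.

Overall dilution factor = 8.008 × 2.994 × 11.98 × 501 = 1.44 × 10⁵.
Original = 110 μg/L × 1.44 × 10⁵ = 1.58 × 10⁷ μg/L = 15.8 g/L.

15.8 g/L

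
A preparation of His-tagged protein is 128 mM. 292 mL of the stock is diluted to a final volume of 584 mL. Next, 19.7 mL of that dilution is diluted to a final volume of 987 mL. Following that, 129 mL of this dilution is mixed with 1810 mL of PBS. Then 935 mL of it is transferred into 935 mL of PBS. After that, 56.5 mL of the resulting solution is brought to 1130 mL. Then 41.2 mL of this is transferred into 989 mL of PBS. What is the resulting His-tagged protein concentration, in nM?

85.0 nM

Overall dilution factor = 2 × 50.10 × 15.03 × 2 × 20 × 25.00 = 1.51 × 10⁶.
128 mM / 1.51 × 10⁶ = 8.50 × 10⁻⁵ mM = 85.0 nM.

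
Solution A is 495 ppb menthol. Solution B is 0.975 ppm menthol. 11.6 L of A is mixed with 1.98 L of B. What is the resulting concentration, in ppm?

0.565 ppm

C_B = 0.975 ppm = 975 ppb.
C_mix = (C_A·V_A + C_B·V_B)/(V_A + V_B) = (495×11.6 + 975×1.98) / 13.58 = 565 ppb = 0.565 ppm.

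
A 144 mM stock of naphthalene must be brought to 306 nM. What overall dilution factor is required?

Factor = C₀/C_target = 144 mM / 306 nM = 4.71 × 10⁵.

4.71 × 10⁵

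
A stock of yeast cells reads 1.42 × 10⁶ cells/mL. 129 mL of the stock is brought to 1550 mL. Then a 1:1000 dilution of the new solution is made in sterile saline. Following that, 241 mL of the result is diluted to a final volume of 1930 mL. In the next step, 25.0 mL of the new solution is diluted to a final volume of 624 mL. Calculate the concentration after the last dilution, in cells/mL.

Overall dilution factor = 12.02 × 1000 × 8.008 × 24.96 = 2.40 × 10⁶.
1.42 × 10⁶ cells/mL / 2.40 × 10⁶ = 0.591 cells/mL.

0.591 cells/mL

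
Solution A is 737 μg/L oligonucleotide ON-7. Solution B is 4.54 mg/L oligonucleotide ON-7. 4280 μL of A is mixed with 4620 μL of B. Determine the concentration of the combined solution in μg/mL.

C_B = 4.54 mg/L = 4540 μg/L.
C_mix = (C_A·V_A + C_B·V_B)/(V_A + V_B) = (737×4280 + 4540×4620) / 8900 = 2711 μg/L = 2.71 μg/mL.

2.71 μg/mL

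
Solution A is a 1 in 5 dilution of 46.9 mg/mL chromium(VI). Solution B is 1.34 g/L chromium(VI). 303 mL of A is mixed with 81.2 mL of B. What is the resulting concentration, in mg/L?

C_A = 46.9 mg/mL / 5 = 9.38 mg/mL.
C_B = 1.34 g/L = 1.34 mg/mL.
C_mix = (C_A·V_A + C_B·V_B)/(V_A + V_B) = (9.38×303 + 1.34×81.2) / 384.2 = 7.68 mg/mL = 7680 mg/L.

7680 mg/L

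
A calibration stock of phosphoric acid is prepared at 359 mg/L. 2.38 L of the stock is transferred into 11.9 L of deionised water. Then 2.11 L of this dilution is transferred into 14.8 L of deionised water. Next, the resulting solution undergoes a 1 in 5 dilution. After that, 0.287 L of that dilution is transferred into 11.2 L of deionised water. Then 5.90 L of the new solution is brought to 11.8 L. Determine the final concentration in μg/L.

Overall dilution factor = 6 × 8.014 × 5 × 40.02 × 2 = 1.92 × 10⁴.
359 mg/L / 1.92 × 10⁴ = 0.0187 mg/L = 18.7 μg/L.

18.7 μg/L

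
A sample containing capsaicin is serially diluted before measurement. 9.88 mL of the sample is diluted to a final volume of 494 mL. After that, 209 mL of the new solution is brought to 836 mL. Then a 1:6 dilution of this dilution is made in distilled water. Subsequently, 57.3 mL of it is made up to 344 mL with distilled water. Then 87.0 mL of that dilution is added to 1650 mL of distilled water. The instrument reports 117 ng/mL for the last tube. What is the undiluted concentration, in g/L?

16.8 g/L

Overall dilution factor = 50 × 4 × 6 × 6.003 × 19.97 = 1.44 × 10⁵.
Original = 117 ng/mL × 1.44 × 10⁵ = 1.68 × 10⁷ ng/mL = 16.8 g/L.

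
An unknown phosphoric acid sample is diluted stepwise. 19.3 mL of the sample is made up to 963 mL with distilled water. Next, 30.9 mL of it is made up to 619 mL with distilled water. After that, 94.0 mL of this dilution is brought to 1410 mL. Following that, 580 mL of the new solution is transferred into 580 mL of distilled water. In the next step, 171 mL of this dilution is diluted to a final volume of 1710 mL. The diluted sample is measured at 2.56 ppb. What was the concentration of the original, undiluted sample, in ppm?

Overall dilution factor = 49.90 × 20.03 × 15 × 2 × 10 = 3.00 × 10⁵.
Original = 2.56 ppb × 3.00 × 10⁵ = 7.68 × 10⁵ ppb = 768 ppm.

768 ppm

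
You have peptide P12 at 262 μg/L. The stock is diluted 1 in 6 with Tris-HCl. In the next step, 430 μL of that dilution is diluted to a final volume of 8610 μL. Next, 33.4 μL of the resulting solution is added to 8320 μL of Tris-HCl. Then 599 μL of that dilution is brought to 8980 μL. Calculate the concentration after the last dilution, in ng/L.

0.582 ng/L

Overall dilution factor = 6 × 20.02 × 250.1 × 14.99 = 4.50 × 10⁵.
262 μg/L / 4.50 × 10⁵ = 5.82 × 10⁻⁴ μg/L = 0.582 ng/L.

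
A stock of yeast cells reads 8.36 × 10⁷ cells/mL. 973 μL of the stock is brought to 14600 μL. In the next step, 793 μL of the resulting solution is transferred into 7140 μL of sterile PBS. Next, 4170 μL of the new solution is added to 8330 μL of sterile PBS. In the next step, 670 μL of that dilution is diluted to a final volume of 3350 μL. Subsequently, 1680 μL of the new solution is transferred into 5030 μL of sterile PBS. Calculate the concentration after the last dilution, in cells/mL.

9300 cells/mL

Overall dilution factor = 15.01 × 10.00 × 2.998 × 5 × 3.994 = 8986.
8.36 × 10⁷ cells/mL / 8986 = 9300 cells/mL.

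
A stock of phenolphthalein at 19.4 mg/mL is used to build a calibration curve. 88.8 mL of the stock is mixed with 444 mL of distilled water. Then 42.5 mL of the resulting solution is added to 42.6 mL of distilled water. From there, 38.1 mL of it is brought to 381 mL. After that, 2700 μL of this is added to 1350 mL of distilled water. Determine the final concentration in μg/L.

322 μg/L

Overall dilution factor = 6 × 2.002 × 10 × 501 = 6.02 × 10⁴.
19.4 mg/mL / 6.02 × 10⁴ = 3.22 × 10⁻⁴ mg/mL = 322 μg/L.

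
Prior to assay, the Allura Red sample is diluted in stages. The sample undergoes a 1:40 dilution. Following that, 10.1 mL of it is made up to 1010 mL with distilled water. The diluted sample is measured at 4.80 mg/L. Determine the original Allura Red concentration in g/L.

Overall dilution factor = 40 × 100 = 4000.
Original = 4.80 mg/L × 4000 = 1.92 × 10⁴ mg/L = 19.2 g/L.

19.2 g/L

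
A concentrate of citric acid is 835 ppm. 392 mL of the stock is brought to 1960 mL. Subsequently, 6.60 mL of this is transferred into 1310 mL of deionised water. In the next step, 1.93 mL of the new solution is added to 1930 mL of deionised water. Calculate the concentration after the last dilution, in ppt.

836 ppt

Overall dilution factor = 5 × 199.5 × 1001 = 9.98 × 10⁵.
835 ppm / 9.98 × 10⁵ = 8.36 × 10⁻⁴ ppm = 836 ppt.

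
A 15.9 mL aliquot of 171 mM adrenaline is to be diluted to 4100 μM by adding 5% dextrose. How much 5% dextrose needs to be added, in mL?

4100 μM = 4.10 mM.
V₂ = C₁V₁/C₂ = 171 × 15.9 / 4.10 = 663 mL.
Diluent to add = V₂ − V₁ = 663 − 15.9 = 647 mL.

647 mL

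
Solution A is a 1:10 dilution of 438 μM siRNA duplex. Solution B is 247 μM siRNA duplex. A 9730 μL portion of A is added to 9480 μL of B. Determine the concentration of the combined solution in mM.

0.144 mM

C_A = 438 μM / 10 = 43.8 μM.
C_mix = (C_A·V_A + C_B·V_B)/(V_A + V_B) = (43.8×9730 + 247×9480) / 19210 = 144 μM = 0.144 mM.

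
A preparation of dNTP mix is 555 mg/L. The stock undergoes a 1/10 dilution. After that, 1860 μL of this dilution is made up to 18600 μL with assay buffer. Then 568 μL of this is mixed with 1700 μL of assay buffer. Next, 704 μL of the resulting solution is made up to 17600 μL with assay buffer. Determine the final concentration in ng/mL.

Overall dilution factor = 10 × 10 × 3.993 × 25 = 9982.
555 mg/L / 9982 = 0.0556 mg/L = 55.6 ng/mL.

55.6 ng/mL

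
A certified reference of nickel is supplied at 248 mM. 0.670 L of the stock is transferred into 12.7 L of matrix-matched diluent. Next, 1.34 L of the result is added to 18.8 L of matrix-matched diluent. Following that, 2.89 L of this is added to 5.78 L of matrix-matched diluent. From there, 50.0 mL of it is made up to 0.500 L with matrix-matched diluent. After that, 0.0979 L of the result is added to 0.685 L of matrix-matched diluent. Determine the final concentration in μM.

3.45 μM

Overall dilution factor = 19.96 × 15.03 × 3 × 10 × 7.997 = 7.20 × 10⁴.
248 mM / 7.20 × 10⁴ = 3.45 × 10⁻³ mM = 3.45 μM.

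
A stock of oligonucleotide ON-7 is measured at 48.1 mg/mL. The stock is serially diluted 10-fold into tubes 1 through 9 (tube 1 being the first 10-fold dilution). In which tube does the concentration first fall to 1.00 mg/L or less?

Tube n has concentration 48.1 mg/mL / 10ⁿ.
Need 10ⁿ ≥ 48.1 mg/mL / 1.00 mg/L = 4.81 × 10⁴, so n ≥ 4.68.
First such tube: n = 5.

tube 5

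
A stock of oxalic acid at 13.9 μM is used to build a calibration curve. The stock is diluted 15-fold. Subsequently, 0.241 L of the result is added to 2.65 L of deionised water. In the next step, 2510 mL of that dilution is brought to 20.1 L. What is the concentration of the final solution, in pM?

Overall dilution factor = 15 × 12.00 × 8.008 = 1441.
13.9 μM / 1441 = 9.65 × 10⁻³ μM = 9650 pM.

9650 pM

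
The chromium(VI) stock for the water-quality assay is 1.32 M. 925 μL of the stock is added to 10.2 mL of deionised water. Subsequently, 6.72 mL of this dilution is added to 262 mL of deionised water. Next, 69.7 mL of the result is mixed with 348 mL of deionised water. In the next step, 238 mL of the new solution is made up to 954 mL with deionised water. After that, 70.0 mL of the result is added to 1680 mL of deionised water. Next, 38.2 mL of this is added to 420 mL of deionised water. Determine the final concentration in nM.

Overall dilution factor = 12.03 × 39.99 × 5.993 × 4.008 × 25 × 11.99 = 3.46 × 10⁶.
1.32 M / 3.46 × 10⁶ = 3.81 × 10⁻⁷ M = 381 nM.

381 nM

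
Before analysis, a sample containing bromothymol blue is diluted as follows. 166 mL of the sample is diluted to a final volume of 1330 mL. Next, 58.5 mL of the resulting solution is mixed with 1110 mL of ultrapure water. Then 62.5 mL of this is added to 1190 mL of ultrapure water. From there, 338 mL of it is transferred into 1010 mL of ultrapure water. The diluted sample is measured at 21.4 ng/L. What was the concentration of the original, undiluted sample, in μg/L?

274 μg/L

Overall dilution factor = 8.012 × 19.97 × 20.04 × 3.988 = 1.28 × 10⁴.
Original = 21.4 ng/L × 1.28 × 10⁴ = 2.74 × 10⁵ ng/L = 274 μg/L.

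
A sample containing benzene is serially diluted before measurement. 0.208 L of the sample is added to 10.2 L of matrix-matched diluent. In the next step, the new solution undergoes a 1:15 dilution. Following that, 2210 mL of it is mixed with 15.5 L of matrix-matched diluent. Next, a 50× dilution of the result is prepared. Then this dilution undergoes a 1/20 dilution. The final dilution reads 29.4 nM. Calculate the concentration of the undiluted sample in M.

0.177 M

Overall dilution factor = 50.04 × 15 × 8.014 × 50 × 20 = 6.01 × 10⁶.
Original = 29.4 nM × 6.01 × 10⁶ = 1.77 × 10⁸ nM = 0.177 M.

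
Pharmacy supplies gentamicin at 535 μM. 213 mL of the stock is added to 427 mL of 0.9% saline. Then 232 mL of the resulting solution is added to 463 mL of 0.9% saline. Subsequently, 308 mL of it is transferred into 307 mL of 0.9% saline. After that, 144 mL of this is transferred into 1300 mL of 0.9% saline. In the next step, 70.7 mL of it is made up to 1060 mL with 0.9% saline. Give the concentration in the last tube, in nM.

198 nM

Overall dilution factor = 3.005 × 2.996 × 1.997 × 10.03 × 14.99 = 2702.
535 μM / 2702 = 0.198 μM = 198 nM.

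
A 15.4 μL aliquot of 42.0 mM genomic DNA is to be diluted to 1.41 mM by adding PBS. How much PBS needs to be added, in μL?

443 μL

V₂ = C₁V₁/C₂ = 42.0 × 15.4 / 1.41 = 459 μL.
Diluent to add = V₂ − V₁ = 459 − 15.4 = 443 μL.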